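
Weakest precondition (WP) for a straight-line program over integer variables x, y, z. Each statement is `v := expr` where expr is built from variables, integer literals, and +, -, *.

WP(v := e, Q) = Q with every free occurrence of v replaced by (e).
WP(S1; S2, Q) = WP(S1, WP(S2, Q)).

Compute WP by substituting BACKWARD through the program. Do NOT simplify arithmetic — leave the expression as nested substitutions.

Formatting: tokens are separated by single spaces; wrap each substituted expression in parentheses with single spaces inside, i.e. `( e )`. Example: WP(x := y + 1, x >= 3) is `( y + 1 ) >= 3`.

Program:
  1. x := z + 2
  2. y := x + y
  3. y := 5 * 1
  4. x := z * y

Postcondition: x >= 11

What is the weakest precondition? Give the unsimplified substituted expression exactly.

Answer: ( z * ( 5 * 1 ) ) >= 11

Derivation:
post: x >= 11
stmt 4: x := z * y  -- replace 1 occurrence(s) of x with (z * y)
  => ( z * y ) >= 11
stmt 3: y := 5 * 1  -- replace 1 occurrence(s) of y with (5 * 1)
  => ( z * ( 5 * 1 ) ) >= 11
stmt 2: y := x + y  -- replace 0 occurrence(s) of y with (x + y)
  => ( z * ( 5 * 1 ) ) >= 11
stmt 1: x := z + 2  -- replace 0 occurrence(s) of x with (z + 2)
  => ( z * ( 5 * 1 ) ) >= 11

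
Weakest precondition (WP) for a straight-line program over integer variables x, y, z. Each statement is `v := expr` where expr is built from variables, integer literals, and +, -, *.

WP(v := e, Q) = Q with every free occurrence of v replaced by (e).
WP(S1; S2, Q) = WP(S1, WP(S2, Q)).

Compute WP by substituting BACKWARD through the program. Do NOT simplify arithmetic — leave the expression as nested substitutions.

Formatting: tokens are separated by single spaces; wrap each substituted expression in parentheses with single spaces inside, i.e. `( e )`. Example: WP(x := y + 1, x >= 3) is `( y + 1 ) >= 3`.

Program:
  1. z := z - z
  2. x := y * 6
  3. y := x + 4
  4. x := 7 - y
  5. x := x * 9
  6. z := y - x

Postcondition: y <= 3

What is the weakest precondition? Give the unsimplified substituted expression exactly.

Answer: ( ( y * 6 ) + 4 ) <= 3

Derivation:
post: y <= 3
stmt 6: z := y - x  -- replace 0 occurrence(s) of z with (y - x)
  => y <= 3
stmt 5: x := x * 9  -- replace 0 occurrence(s) of x with (x * 9)
  => y <= 3
stmt 4: x := 7 - y  -- replace 0 occurrence(s) of x with (7 - y)
  => y <= 3
stmt 3: y := x + 4  -- replace 1 occurrence(s) of y with (x + 4)
  => ( x + 4 ) <= 3
stmt 2: x := y * 6  -- replace 1 occurrence(s) of x with (y * 6)
  => ( ( y * 6 ) + 4 ) <= 3
stmt 1: z := z - z  -- replace 0 occurrence(s) of z with (z - z)
  => ( ( y * 6 ) + 4 ) <= 3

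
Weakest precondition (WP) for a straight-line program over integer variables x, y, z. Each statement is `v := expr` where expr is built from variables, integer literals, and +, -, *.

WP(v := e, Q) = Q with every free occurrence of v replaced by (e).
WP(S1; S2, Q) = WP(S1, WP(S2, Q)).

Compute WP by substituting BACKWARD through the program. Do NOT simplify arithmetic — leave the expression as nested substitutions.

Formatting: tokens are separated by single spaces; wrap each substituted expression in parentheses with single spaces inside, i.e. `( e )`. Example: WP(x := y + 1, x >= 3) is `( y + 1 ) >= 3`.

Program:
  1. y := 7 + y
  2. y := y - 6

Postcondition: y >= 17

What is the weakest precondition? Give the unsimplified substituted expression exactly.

post: y >= 17
stmt 2: y := y - 6  -- replace 1 occurrence(s) of y with (y - 6)
  => ( y - 6 ) >= 17
stmt 1: y := 7 + y  -- replace 1 occurrence(s) of y with (7 + y)
  => ( ( 7 + y ) - 6 ) >= 17

Answer: ( ( 7 + y ) - 6 ) >= 17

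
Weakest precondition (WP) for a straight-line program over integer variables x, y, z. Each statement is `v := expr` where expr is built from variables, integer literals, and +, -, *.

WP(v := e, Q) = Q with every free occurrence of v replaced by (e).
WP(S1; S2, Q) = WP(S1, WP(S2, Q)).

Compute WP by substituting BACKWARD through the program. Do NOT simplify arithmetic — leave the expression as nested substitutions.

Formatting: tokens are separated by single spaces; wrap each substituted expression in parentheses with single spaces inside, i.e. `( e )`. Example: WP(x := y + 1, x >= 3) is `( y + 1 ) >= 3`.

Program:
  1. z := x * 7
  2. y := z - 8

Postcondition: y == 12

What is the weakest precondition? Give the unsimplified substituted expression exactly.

post: y == 12
stmt 2: y := z - 8  -- replace 1 occurrence(s) of y with (z - 8)
  => ( z - 8 ) == 12
stmt 1: z := x * 7  -- replace 1 occurrence(s) of z with (x * 7)
  => ( ( x * 7 ) - 8 ) == 12

Answer: ( ( x * 7 ) - 8 ) == 12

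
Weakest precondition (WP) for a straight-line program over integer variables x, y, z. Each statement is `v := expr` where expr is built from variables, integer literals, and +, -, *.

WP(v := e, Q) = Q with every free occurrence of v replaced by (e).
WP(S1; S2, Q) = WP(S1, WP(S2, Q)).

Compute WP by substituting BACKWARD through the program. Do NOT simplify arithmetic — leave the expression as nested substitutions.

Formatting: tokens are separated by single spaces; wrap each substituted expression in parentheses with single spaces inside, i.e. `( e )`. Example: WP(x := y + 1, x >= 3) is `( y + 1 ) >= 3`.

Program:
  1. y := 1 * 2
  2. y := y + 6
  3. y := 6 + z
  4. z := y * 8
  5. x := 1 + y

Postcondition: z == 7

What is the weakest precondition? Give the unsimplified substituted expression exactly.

post: z == 7
stmt 5: x := 1 + y  -- replace 0 occurrence(s) of x with (1 + y)
  => z == 7
stmt 4: z := y * 8  -- replace 1 occurrence(s) of z with (y * 8)
  => ( y * 8 ) == 7
stmt 3: y := 6 + z  -- replace 1 occurrence(s) of y with (6 + z)
  => ( ( 6 + z ) * 8 ) == 7
stmt 2: y := y + 6  -- replace 0 occurrence(s) of y with (y + 6)
  => ( ( 6 + z ) * 8 ) == 7
stmt 1: y := 1 * 2  -- replace 0 occurrence(s) of y with (1 * 2)
  => ( ( 6 + z ) * 8 ) == 7

Answer: ( ( 6 + z ) * 8 ) == 7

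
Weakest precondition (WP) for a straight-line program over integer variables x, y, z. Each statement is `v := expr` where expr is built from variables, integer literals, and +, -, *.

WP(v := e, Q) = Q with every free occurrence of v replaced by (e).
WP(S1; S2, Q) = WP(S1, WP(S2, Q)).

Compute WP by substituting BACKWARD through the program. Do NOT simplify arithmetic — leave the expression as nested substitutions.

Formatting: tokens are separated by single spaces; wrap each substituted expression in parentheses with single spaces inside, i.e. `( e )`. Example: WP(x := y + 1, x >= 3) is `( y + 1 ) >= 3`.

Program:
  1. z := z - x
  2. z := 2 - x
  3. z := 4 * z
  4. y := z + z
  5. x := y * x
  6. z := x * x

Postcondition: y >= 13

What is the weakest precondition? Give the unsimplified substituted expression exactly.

post: y >= 13
stmt 6: z := x * x  -- replace 0 occurrence(s) of z with (x * x)
  => y >= 13
stmt 5: x := y * x  -- replace 0 occurrence(s) of x with (y * x)
  => y >= 13
stmt 4: y := z + z  -- replace 1 occurrence(s) of y with (z + z)
  => ( z + z ) >= 13
stmt 3: z := 4 * z  -- replace 2 occurrence(s) of z with (4 * z)
  => ( ( 4 * z ) + ( 4 * z ) ) >= 13
stmt 2: z := 2 - x  -- replace 2 occurrence(s) of z with (2 - x)
  => ( ( 4 * ( 2 - x ) ) + ( 4 * ( 2 - x ) ) ) >= 13
stmt 1: z := z - x  -- replace 0 occurrence(s) of z with (z - x)
  => ( ( 4 * ( 2 - x ) ) + ( 4 * ( 2 - x ) ) ) >= 13

Answer: ( ( 4 * ( 2 - x ) ) + ( 4 * ( 2 - x ) ) ) >= 13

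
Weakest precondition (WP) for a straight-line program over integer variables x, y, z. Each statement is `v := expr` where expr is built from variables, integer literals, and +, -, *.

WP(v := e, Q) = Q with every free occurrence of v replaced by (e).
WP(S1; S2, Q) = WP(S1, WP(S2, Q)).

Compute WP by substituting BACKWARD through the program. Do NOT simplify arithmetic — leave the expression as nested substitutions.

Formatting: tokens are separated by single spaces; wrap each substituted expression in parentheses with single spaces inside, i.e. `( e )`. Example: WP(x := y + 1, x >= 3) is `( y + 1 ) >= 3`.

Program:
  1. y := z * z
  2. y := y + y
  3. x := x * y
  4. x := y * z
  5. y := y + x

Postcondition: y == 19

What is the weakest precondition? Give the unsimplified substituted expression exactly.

Answer: ( ( ( z * z ) + ( z * z ) ) + ( ( ( z * z ) + ( z * z ) ) * z ) ) == 19

Derivation:
post: y == 19
stmt 5: y := y + x  -- replace 1 occurrence(s) of y with (y + x)
  => ( y + x ) == 19
stmt 4: x := y * z  -- replace 1 occurrence(s) of x with (y * z)
  => ( y + ( y * z ) ) == 19
stmt 3: x := x * y  -- replace 0 occurrence(s) of x with (x * y)
  => ( y + ( y * z ) ) == 19
stmt 2: y := y + y  -- replace 2 occurrence(s) of y with (y + y)
  => ( ( y + y ) + ( ( y + y ) * z ) ) == 19
stmt 1: y := z * z  -- replace 4 occurrence(s) of y with (z * z)
  => ( ( ( z * z ) + ( z * z ) ) + ( ( ( z * z ) + ( z * z ) ) * z ) ) == 19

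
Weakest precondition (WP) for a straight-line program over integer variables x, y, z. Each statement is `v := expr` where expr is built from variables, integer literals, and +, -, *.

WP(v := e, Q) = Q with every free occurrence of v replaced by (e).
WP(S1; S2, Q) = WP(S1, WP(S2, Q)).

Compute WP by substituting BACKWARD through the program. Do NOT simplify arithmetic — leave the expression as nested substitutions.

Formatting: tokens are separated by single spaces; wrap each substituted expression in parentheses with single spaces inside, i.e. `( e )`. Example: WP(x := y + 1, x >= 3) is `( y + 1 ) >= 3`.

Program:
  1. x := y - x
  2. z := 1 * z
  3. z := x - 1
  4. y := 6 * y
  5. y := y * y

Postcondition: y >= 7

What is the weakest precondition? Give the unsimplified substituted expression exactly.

Answer: ( ( 6 * y ) * ( 6 * y ) ) >= 7

Derivation:
post: y >= 7
stmt 5: y := y * y  -- replace 1 occurrence(s) of y with (y * y)
  => ( y * y ) >= 7
stmt 4: y := 6 * y  -- replace 2 occurrence(s) of y with (6 * y)
  => ( ( 6 * y ) * ( 6 * y ) ) >= 7
stmt 3: z := x - 1  -- replace 0 occurrence(s) of z with (x - 1)
  => ( ( 6 * y ) * ( 6 * y ) ) >= 7
stmt 2: z := 1 * z  -- replace 0 occurrence(s) of z with (1 * z)
  => ( ( 6 * y ) * ( 6 * y ) ) >= 7
stmt 1: x := y - x  -- replace 0 occurrence(s) of x with (y - x)
  => ( ( 6 * y ) * ( 6 * y ) ) >= 7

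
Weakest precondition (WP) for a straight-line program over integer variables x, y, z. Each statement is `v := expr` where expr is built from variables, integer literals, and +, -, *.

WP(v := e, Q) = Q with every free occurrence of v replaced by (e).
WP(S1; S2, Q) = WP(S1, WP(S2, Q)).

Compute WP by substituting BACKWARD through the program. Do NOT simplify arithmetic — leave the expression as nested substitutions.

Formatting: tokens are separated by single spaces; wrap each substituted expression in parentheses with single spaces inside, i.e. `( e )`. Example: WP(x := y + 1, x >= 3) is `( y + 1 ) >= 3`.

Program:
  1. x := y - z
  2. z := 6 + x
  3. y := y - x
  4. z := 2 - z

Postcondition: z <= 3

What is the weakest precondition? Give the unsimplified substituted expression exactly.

post: z <= 3
stmt 4: z := 2 - z  -- replace 1 occurrence(s) of z with (2 - z)
  => ( 2 - z ) <= 3
stmt 3: y := y - x  -- replace 0 occurrence(s) of y with (y - x)
  => ( 2 - z ) <= 3
stmt 2: z := 6 + x  -- replace 1 occurrence(s) of z with (6 + x)
  => ( 2 - ( 6 + x ) ) <= 3
stmt 1: x := y - z  -- replace 1 occurrence(s) of x with (y - z)
  => ( 2 - ( 6 + ( y - z ) ) ) <= 3

Answer: ( 2 - ( 6 + ( y - z ) ) ) <= 3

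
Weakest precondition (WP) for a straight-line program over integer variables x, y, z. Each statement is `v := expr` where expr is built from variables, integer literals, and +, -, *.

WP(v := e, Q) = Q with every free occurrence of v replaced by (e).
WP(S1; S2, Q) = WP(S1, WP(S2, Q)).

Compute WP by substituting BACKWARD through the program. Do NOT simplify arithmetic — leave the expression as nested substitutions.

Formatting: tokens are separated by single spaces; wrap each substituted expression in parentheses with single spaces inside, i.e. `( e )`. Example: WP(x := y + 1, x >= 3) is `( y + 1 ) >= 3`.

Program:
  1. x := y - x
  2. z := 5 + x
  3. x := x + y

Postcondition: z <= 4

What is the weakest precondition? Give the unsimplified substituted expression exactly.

post: z <= 4
stmt 3: x := x + y  -- replace 0 occurrence(s) of x with (x + y)
  => z <= 4
stmt 2: z := 5 + x  -- replace 1 occurrence(s) of z with (5 + x)
  => ( 5 + x ) <= 4
stmt 1: x := y - x  -- replace 1 occurrence(s) of x with (y - x)
  => ( 5 + ( y - x ) ) <= 4

Answer: ( 5 + ( y - x ) ) <= 4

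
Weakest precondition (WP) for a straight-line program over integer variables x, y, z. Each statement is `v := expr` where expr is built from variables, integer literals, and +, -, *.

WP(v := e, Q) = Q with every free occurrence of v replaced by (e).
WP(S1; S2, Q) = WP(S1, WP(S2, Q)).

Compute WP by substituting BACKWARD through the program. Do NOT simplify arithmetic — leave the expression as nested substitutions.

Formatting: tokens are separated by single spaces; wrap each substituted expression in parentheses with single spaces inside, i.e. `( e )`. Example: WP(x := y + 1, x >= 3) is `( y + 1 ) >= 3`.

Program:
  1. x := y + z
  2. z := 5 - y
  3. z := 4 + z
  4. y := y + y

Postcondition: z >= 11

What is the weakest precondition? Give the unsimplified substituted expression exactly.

post: z >= 11
stmt 4: y := y + y  -- replace 0 occurrence(s) of y with (y + y)
  => z >= 11
stmt 3: z := 4 + z  -- replace 1 occurrence(s) of z with (4 + z)
  => ( 4 + z ) >= 11
stmt 2: z := 5 - y  -- replace 1 occurrence(s) of z with (5 - y)
  => ( 4 + ( 5 - y ) ) >= 11
stmt 1: x := y + z  -- replace 0 occurrence(s) of x with (y + z)
  => ( 4 + ( 5 - y ) ) >= 11

Answer: ( 4 + ( 5 - y ) ) >= 11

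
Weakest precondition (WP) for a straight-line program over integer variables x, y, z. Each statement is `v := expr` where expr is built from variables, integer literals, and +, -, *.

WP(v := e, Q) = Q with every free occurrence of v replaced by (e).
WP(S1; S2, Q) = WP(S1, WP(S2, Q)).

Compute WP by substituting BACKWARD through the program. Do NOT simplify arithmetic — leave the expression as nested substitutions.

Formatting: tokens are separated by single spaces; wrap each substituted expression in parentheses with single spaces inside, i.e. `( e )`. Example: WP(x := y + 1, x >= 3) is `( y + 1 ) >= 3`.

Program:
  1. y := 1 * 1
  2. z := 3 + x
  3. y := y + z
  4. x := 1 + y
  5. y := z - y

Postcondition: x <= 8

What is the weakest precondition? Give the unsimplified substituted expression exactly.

post: x <= 8
stmt 5: y := z - y  -- replace 0 occurrence(s) of y with (z - y)
  => x <= 8
stmt 4: x := 1 + y  -- replace 1 occurrence(s) of x with (1 + y)
  => ( 1 + y ) <= 8
stmt 3: y := y + z  -- replace 1 occurrence(s) of y with (y + z)
  => ( 1 + ( y + z ) ) <= 8
stmt 2: z := 3 + x  -- replace 1 occurrence(s) of z with (3 + x)
  => ( 1 + ( y + ( 3 + x ) ) ) <= 8
stmt 1: y := 1 * 1  -- replace 1 occurrence(s) of y with (1 * 1)
  => ( 1 + ( ( 1 * 1 ) + ( 3 + x ) ) ) <= 8

Answer: ( 1 + ( ( 1 * 1 ) + ( 3 + x ) ) ) <= 8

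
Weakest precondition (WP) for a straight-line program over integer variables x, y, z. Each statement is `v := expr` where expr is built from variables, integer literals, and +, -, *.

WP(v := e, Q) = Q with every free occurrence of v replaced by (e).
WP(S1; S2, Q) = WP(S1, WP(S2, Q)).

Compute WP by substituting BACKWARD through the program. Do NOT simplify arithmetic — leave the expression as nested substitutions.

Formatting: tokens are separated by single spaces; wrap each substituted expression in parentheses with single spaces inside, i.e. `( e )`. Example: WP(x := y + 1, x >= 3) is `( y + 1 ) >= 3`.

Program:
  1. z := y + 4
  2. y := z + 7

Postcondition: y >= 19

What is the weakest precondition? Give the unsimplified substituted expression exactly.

Answer: ( ( y + 4 ) + 7 ) >= 19

Derivation:
post: y >= 19
stmt 2: y := z + 7  -- replace 1 occurrence(s) of y with (z + 7)
  => ( z + 7 ) >= 19
stmt 1: z := y + 4  -- replace 1 occurrence(s) of z with (y + 4)
  => ( ( y + 4 ) + 7 ) >= 19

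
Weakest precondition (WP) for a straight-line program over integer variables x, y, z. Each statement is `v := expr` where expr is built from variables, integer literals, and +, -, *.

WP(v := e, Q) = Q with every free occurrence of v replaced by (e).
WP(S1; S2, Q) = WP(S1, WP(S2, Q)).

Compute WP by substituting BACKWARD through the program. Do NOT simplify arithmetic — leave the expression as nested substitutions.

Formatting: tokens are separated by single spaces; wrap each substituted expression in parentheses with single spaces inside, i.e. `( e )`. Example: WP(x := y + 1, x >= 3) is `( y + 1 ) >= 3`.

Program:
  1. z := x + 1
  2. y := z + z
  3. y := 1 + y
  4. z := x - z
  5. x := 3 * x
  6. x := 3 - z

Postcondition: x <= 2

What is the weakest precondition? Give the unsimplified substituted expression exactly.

post: x <= 2
stmt 6: x := 3 - z  -- replace 1 occurrence(s) of x with (3 - z)
  => ( 3 - z ) <= 2
stmt 5: x := 3 * x  -- replace 0 occurrence(s) of x with (3 * x)
  => ( 3 - z ) <= 2
stmt 4: z := x - z  -- replace 1 occurrence(s) of z with (x - z)
  => ( 3 - ( x - z ) ) <= 2
stmt 3: y := 1 + y  -- replace 0 occurrence(s) of y with (1 + y)
  => ( 3 - ( x - z ) ) <= 2
stmt 2: y := z + z  -- replace 0 occurrence(s) of y with (z + z)
  => ( 3 - ( x - z ) ) <= 2
stmt 1: z := x + 1  -- replace 1 occurrence(s) of z with (x + 1)
  => ( 3 - ( x - ( x + 1 ) ) ) <= 2

Answer: ( 3 - ( x - ( x + 1 ) ) ) <= 2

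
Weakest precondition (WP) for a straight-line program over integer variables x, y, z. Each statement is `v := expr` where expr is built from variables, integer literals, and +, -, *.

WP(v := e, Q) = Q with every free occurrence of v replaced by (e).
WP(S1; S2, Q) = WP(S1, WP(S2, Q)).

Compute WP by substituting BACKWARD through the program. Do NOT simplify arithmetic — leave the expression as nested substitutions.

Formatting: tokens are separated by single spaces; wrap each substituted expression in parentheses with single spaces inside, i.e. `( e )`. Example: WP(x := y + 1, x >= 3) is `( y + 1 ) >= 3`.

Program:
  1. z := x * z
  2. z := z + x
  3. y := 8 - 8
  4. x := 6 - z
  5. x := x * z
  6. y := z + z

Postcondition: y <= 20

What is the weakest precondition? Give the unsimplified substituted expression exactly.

Answer: ( ( ( x * z ) + x ) + ( ( x * z ) + x ) ) <= 20

Derivation:
post: y <= 20
stmt 6: y := z + z  -- replace 1 occurrence(s) of y with (z + z)
  => ( z + z ) <= 20
stmt 5: x := x * z  -- replace 0 occurrence(s) of x with (x * z)
  => ( z + z ) <= 20
stmt 4: x := 6 - z  -- replace 0 occurrence(s) of x with (6 - z)
  => ( z + z ) <= 20
stmt 3: y := 8 - 8  -- replace 0 occurrence(s) of y with (8 - 8)
  => ( z + z ) <= 20
stmt 2: z := z + x  -- replace 2 occurrence(s) of z with (z + x)
  => ( ( z + x ) + ( z + x ) ) <= 20
stmt 1: z := x * z  -- replace 2 occurrence(s) of z with (x * z)
  => ( ( ( x * z ) + x ) + ( ( x * z ) + x ) ) <= 20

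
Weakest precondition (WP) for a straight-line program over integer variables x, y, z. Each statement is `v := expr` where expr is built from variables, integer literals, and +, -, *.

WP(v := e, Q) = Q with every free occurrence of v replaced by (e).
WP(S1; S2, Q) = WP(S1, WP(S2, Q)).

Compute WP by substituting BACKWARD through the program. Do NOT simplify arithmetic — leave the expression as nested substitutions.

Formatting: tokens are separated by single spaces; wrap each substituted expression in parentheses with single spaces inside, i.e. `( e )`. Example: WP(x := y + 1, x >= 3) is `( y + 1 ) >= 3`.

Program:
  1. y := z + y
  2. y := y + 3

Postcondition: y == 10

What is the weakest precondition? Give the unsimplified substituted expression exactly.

Answer: ( ( z + y ) + 3 ) == 10

Derivation:
post: y == 10
stmt 2: y := y + 3  -- replace 1 occurrence(s) of y with (y + 3)
  => ( y + 3 ) == 10
stmt 1: y := z + y  -- replace 1 occurrence(s) of y with (z + y)
  => ( ( z + y ) + 3 ) == 10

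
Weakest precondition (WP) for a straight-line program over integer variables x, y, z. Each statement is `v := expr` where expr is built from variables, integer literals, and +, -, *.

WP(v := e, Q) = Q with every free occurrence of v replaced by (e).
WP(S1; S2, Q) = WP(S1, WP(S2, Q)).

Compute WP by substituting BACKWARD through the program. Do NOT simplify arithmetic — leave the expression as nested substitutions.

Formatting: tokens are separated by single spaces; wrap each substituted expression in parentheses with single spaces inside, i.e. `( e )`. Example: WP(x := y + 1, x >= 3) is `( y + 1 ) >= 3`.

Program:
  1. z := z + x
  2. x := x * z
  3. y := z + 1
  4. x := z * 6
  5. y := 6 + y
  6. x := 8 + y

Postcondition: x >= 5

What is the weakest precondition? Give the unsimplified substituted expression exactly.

post: x >= 5
stmt 6: x := 8 + y  -- replace 1 occurrence(s) of x with (8 + y)
  => ( 8 + y ) >= 5
stmt 5: y := 6 + y  -- replace 1 occurrence(s) of y with (6 + y)
  => ( 8 + ( 6 + y ) ) >= 5
stmt 4: x := z * 6  -- replace 0 occurrence(s) of x with (z * 6)
  => ( 8 + ( 6 + y ) ) >= 5
stmt 3: y := z + 1  -- replace 1 occurrence(s) of y with (z + 1)
  => ( 8 + ( 6 + ( z + 1 ) ) ) >= 5
stmt 2: x := x * z  -- replace 0 occurrence(s) of x with (x * z)
  => ( 8 + ( 6 + ( z + 1 ) ) ) >= 5
stmt 1: z := z + x  -- replace 1 occurrence(s) of z with (z + x)
  => ( 8 + ( 6 + ( ( z + x ) + 1 ) ) ) >= 5

Answer: ( 8 + ( 6 + ( ( z + x ) + 1 ) ) ) >= 5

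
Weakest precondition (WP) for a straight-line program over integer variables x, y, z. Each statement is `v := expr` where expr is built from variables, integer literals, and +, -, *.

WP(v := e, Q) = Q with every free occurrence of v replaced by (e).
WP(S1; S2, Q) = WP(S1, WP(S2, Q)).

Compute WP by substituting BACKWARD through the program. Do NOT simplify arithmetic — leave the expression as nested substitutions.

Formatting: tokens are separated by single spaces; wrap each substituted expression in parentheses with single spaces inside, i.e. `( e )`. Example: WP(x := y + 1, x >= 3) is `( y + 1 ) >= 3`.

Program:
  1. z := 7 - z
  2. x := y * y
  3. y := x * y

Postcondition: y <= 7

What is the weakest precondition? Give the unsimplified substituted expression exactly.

Answer: ( ( y * y ) * y ) <= 7

Derivation:
post: y <= 7
stmt 3: y := x * y  -- replace 1 occurrence(s) of y with (x * y)
  => ( x * y ) <= 7
stmt 2: x := y * y  -- replace 1 occurrence(s) of x with (y * y)
  => ( ( y * y ) * y ) <= 7
stmt 1: z := 7 - z  -- replace 0 occurrence(s) of z with (7 - z)
  => ( ( y * y ) * y ) <= 7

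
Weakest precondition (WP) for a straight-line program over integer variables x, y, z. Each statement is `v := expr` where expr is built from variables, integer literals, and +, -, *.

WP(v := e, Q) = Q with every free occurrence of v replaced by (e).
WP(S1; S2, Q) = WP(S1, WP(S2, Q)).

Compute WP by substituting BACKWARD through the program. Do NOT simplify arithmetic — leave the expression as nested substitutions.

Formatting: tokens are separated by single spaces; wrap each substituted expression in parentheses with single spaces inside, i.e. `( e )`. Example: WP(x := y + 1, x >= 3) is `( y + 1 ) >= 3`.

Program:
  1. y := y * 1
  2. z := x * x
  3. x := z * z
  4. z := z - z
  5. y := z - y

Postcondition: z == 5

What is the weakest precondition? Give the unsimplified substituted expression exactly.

Answer: ( ( x * x ) - ( x * x ) ) == 5

Derivation:
post: z == 5
stmt 5: y := z - y  -- replace 0 occurrence(s) of y with (z - y)
  => z == 5
stmt 4: z := z - z  -- replace 1 occurrence(s) of z with (z - z)
  => ( z - z ) == 5
stmt 3: x := z * z  -- replace 0 occurrence(s) of x with (z * z)
  => ( z - z ) == 5
stmt 2: z := x * x  -- replace 2 occurrence(s) of z with (x * x)
  => ( ( x * x ) - ( x * x ) ) == 5
stmt 1: y := y * 1  -- replace 0 occurrence(s) of y with (y * 1)
  => ( ( x * x ) - ( x * x ) ) == 5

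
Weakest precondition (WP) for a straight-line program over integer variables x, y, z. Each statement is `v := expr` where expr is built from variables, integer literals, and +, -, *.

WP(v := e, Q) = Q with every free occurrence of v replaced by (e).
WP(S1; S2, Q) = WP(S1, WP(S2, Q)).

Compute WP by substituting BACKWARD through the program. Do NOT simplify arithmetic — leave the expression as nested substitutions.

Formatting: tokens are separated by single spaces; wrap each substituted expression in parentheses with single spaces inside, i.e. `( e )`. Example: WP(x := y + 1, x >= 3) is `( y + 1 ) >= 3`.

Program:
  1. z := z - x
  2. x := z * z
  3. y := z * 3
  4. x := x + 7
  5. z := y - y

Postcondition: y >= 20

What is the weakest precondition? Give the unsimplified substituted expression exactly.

post: y >= 20
stmt 5: z := y - y  -- replace 0 occurrence(s) of z with (y - y)
  => y >= 20
stmt 4: x := x + 7  -- replace 0 occurrence(s) of x with (x + 7)
  => y >= 20
stmt 3: y := z * 3  -- replace 1 occurrence(s) of y with (z * 3)
  => ( z * 3 ) >= 20
stmt 2: x := z * z  -- replace 0 occurrence(s) of x with (z * z)
  => ( z * 3 ) >= 20
stmt 1: z := z - x  -- replace 1 occurrence(s) of z with (z - x)
  => ( ( z - x ) * 3 ) >= 20

Answer: ( ( z - x ) * 3 ) >= 20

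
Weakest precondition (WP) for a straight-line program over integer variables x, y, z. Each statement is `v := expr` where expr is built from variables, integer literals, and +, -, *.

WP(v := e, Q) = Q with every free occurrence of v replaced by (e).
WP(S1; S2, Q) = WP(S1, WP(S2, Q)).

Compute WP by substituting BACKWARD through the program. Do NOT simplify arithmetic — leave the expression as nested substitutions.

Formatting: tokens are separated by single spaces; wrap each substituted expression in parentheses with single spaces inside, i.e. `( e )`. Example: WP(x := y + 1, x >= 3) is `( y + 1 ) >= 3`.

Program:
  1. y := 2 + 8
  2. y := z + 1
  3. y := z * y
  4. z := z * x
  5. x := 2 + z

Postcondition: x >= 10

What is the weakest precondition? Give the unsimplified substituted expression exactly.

Answer: ( 2 + ( z * x ) ) >= 10

Derivation:
post: x >= 10
stmt 5: x := 2 + z  -- replace 1 occurrence(s) of x with (2 + z)
  => ( 2 + z ) >= 10
stmt 4: z := z * x  -- replace 1 occurrence(s) of z with (z * x)
  => ( 2 + ( z * x ) ) >= 10
stmt 3: y := z * y  -- replace 0 occurrence(s) of y with (z * y)
  => ( 2 + ( z * x ) ) >= 10
stmt 2: y := z + 1  -- replace 0 occurrence(s) of y with (z + 1)
  => ( 2 + ( z * x ) ) >= 10
stmt 1: y := 2 + 8  -- replace 0 occurrence(s) of y with (2 + 8)
  => ( 2 + ( z * x ) ) >= 10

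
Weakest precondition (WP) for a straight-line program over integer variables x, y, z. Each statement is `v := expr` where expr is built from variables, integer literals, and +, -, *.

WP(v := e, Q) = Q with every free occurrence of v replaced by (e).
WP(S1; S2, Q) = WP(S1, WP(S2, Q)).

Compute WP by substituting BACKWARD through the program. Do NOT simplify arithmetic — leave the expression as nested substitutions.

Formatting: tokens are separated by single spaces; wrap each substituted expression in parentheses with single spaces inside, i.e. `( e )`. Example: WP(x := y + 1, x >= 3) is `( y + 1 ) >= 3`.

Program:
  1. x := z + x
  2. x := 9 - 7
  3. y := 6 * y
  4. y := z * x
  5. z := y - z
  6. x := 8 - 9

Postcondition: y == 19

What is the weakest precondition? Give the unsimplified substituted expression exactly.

post: y == 19
stmt 6: x := 8 - 9  -- replace 0 occurrence(s) of x with (8 - 9)
  => y == 19
stmt 5: z := y - z  -- replace 0 occurrence(s) of z with (y - z)
  => y == 19
stmt 4: y := z * x  -- replace 1 occurrence(s) of y with (z * x)
  => ( z * x ) == 19
stmt 3: y := 6 * y  -- replace 0 occurrence(s) of y with (6 * y)
  => ( z * x ) == 19
stmt 2: x := 9 - 7  -- replace 1 occurrence(s) of x with (9 - 7)
  => ( z * ( 9 - 7 ) ) == 19
stmt 1: x := z + x  -- replace 0 occurrence(s) of x with (z + x)
  => ( z * ( 9 - 7 ) ) == 19

Answer: ( z * ( 9 - 7 ) ) == 19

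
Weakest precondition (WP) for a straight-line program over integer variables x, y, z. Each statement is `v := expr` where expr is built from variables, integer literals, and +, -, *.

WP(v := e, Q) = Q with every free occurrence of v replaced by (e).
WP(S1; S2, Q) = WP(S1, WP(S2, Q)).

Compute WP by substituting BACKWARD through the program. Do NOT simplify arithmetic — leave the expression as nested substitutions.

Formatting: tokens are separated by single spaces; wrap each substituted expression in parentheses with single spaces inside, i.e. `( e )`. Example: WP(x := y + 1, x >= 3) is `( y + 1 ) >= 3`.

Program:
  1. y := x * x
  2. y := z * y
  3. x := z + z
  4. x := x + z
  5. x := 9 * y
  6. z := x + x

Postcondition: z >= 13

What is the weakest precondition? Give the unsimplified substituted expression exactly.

post: z >= 13
stmt 6: z := x + x  -- replace 1 occurrence(s) of z with (x + x)
  => ( x + x ) >= 13
stmt 5: x := 9 * y  -- replace 2 occurrence(s) of x with (9 * y)
  => ( ( 9 * y ) + ( 9 * y ) ) >= 13
stmt 4: x := x + z  -- replace 0 occurrence(s) of x with (x + z)
  => ( ( 9 * y ) + ( 9 * y ) ) >= 13
stmt 3: x := z + z  -- replace 0 occurrence(s) of x with (z + z)
  => ( ( 9 * y ) + ( 9 * y ) ) >= 13
stmt 2: y := z * y  -- replace 2 occurrence(s) of y with (z * y)
  => ( ( 9 * ( z * y ) ) + ( 9 * ( z * y ) ) ) >= 13
stmt 1: y := x * x  -- replace 2 occurrence(s) of y with (x * x)
  => ( ( 9 * ( z * ( x * x ) ) ) + ( 9 * ( z * ( x * x ) ) ) ) >= 13

Answer: ( ( 9 * ( z * ( x * x ) ) ) + ( 9 * ( z * ( x * x ) ) ) ) >= 13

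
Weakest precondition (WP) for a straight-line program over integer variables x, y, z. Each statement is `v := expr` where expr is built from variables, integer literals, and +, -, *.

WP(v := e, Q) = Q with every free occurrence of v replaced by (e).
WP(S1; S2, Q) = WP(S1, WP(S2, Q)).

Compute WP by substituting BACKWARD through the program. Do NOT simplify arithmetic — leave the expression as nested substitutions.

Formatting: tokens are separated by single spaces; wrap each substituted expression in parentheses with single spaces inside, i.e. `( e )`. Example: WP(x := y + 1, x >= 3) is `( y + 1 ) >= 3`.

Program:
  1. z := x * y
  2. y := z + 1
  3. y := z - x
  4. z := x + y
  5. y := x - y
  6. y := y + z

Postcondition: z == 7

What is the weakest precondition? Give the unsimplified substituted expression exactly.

post: z == 7
stmt 6: y := y + z  -- replace 0 occurrence(s) of y with (y + z)
  => z == 7
stmt 5: y := x - y  -- replace 0 occurrence(s) of y with (x - y)
  => z == 7
stmt 4: z := x + y  -- replace 1 occurrence(s) of z with (x + y)
  => ( x + y ) == 7
stmt 3: y := z - x  -- replace 1 occurrence(s) of y with (z - x)
  => ( x + ( z - x ) ) == 7
stmt 2: y := z + 1  -- replace 0 occurrence(s) of y with (z + 1)
  => ( x + ( z - x ) ) == 7
stmt 1: z := x * y  -- replace 1 occurrence(s) of z with (x * y)
  => ( x + ( ( x * y ) - x ) ) == 7

Answer: ( x + ( ( x * y ) - x ) ) == 7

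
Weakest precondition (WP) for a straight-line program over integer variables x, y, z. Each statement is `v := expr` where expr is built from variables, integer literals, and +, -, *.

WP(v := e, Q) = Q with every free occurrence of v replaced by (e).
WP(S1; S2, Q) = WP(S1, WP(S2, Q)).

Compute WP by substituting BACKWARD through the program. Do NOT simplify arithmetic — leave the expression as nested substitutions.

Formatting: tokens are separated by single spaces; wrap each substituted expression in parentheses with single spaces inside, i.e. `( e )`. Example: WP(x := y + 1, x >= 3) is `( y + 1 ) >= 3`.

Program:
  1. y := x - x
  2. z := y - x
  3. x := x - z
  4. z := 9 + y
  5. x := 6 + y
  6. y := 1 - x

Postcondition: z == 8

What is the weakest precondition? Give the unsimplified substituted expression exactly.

post: z == 8
stmt 6: y := 1 - x  -- replace 0 occurrence(s) of y with (1 - x)
  => z == 8
stmt 5: x := 6 + y  -- replace 0 occurrence(s) of x with (6 + y)
  => z == 8
stmt 4: z := 9 + y  -- replace 1 occurrence(s) of z with (9 + y)
  => ( 9 + y ) == 8
stmt 3: x := x - z  -- replace 0 occurrence(s) of x with (x - z)
  => ( 9 + y ) == 8
stmt 2: z := y - x  -- replace 0 occurrence(s) of z with (y - x)
  => ( 9 + y ) == 8
stmt 1: y := x - x  -- replace 1 occurrence(s) of y with (x - x)
  => ( 9 + ( x - x ) ) == 8

Answer: ( 9 + ( x - x ) ) == 8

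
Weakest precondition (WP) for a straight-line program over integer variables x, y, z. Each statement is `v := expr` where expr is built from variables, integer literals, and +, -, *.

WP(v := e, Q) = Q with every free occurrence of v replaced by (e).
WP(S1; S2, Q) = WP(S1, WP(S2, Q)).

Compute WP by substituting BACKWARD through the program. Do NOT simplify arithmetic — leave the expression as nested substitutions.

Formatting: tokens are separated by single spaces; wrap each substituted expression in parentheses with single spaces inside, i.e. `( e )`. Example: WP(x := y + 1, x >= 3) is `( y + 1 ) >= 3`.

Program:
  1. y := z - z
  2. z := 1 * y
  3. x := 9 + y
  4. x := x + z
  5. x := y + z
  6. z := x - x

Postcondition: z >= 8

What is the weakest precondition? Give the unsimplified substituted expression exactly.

Answer: ( ( ( z - z ) + ( 1 * ( z - z ) ) ) - ( ( z - z ) + ( 1 * ( z - z ) ) ) ) >= 8

Derivation:
post: z >= 8
stmt 6: z := x - x  -- replace 1 occurrence(s) of z with (x - x)
  => ( x - x ) >= 8
stmt 5: x := y + z  -- replace 2 occurrence(s) of x with (y + z)
  => ( ( y + z ) - ( y + z ) ) >= 8
stmt 4: x := x + z  -- replace 0 occurrence(s) of x with (x + z)
  => ( ( y + z ) - ( y + z ) ) >= 8
stmt 3: x := 9 + y  -- replace 0 occurrence(s) of x with (9 + y)
  => ( ( y + z ) - ( y + z ) ) >= 8
stmt 2: z := 1 * y  -- replace 2 occurrence(s) of z with (1 * y)
  => ( ( y + ( 1 * y ) ) - ( y + ( 1 * y ) ) ) >= 8
stmt 1: y := z - z  -- replace 4 occurrence(s) of y with (z - z)
  => ( ( ( z - z ) + ( 1 * ( z - z ) ) ) - ( ( z - z ) + ( 1 * ( z - z ) ) ) ) >= 8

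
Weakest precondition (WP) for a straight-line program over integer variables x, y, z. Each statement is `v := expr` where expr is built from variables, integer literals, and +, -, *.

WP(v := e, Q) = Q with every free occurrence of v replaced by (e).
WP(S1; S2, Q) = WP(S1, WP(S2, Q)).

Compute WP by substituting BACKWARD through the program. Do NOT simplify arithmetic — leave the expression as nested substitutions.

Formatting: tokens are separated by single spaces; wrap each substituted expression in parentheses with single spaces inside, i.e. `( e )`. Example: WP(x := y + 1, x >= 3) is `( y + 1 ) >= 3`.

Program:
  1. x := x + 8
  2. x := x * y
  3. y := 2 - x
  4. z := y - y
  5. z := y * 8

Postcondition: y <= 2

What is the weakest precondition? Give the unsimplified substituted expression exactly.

post: y <= 2
stmt 5: z := y * 8  -- replace 0 occurrence(s) of z with (y * 8)
  => y <= 2
stmt 4: z := y - y  -- replace 0 occurrence(s) of z with (y - y)
  => y <= 2
stmt 3: y := 2 - x  -- replace 1 occurrence(s) of y with (2 - x)
  => ( 2 - x ) <= 2
stmt 2: x := x * y  -- replace 1 occurrence(s) of x with (x * y)
  => ( 2 - ( x * y ) ) <= 2
stmt 1: x := x + 8  -- replace 1 occurrence(s) of x with (x + 8)
  => ( 2 - ( ( x + 8 ) * y ) ) <= 2

Answer: ( 2 - ( ( x + 8 ) * y ) ) <= 2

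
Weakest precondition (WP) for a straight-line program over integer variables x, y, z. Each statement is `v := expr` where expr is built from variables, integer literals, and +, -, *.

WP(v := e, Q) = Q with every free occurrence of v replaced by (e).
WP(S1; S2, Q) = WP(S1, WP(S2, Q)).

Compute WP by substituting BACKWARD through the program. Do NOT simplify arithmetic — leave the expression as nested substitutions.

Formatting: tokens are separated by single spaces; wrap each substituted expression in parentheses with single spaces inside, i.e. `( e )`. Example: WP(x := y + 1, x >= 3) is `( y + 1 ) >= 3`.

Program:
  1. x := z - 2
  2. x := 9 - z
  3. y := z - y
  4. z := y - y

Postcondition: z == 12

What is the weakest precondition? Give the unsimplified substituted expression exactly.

post: z == 12
stmt 4: z := y - y  -- replace 1 occurrence(s) of z with (y - y)
  => ( y - y ) == 12
stmt 3: y := z - y  -- replace 2 occurrence(s) of y with (z - y)
  => ( ( z - y ) - ( z - y ) ) == 12
stmt 2: x := 9 - z  -- replace 0 occurrence(s) of x with (9 - z)
  => ( ( z - y ) - ( z - y ) ) == 12
stmt 1: x := z - 2  -- replace 0 occurrence(s) of x with (z - 2)
  => ( ( z - y ) - ( z - y ) ) == 12

Answer: ( ( z - y ) - ( z - y ) ) == 12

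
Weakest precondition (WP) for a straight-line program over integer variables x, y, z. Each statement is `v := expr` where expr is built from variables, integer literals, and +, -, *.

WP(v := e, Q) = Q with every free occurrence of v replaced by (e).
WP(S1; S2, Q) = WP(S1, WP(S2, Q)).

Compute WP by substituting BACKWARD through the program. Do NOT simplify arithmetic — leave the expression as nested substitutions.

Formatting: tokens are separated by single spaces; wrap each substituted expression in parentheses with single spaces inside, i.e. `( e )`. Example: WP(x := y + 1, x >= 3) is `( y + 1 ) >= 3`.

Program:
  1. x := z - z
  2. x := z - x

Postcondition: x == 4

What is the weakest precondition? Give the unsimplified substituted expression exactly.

post: x == 4
stmt 2: x := z - x  -- replace 1 occurrence(s) of x with (z - x)
  => ( z - x ) == 4
stmt 1: x := z - z  -- replace 1 occurrence(s) of x with (z - z)
  => ( z - ( z - z ) ) == 4

Answer: ( z - ( z - z ) ) == 4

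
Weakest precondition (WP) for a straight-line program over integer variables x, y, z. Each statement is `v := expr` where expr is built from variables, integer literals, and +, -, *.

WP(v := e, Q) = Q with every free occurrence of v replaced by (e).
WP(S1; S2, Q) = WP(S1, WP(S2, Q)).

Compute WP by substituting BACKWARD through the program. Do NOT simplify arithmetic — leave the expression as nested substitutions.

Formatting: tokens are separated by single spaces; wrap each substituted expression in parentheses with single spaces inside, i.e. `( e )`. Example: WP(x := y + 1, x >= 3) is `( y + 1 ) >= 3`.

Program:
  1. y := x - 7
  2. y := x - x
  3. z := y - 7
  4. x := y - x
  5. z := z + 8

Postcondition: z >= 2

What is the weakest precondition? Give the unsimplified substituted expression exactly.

post: z >= 2
stmt 5: z := z + 8  -- replace 1 occurrence(s) of z with (z + 8)
  => ( z + 8 ) >= 2
stmt 4: x := y - x  -- replace 0 occurrence(s) of x with (y - x)
  => ( z + 8 ) >= 2
stmt 3: z := y - 7  -- replace 1 occurrence(s) of z with (y - 7)
  => ( ( y - 7 ) + 8 ) >= 2
stmt 2: y := x - x  -- replace 1 occurrence(s) of y with (x - x)
  => ( ( ( x - x ) - 7 ) + 8 ) >= 2
stmt 1: y := x - 7  -- replace 0 occurrence(s) of y with (x - 7)
  => ( ( ( x - x ) - 7 ) + 8 ) >= 2

Answer: ( ( ( x - x ) - 7 ) + 8 ) >= 2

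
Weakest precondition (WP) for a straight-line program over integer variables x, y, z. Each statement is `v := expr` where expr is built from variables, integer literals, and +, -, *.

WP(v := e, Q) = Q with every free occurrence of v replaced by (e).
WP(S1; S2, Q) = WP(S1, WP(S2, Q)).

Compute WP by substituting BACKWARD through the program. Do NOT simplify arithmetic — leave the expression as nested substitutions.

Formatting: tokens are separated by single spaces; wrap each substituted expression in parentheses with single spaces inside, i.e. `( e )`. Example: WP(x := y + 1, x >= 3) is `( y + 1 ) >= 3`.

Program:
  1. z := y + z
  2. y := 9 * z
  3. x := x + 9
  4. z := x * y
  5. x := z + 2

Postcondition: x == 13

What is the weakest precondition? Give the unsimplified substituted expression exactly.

Answer: ( ( ( x + 9 ) * ( 9 * ( y + z ) ) ) + 2 ) == 13

Derivation:
post: x == 13
stmt 5: x := z + 2  -- replace 1 occurrence(s) of x with (z + 2)
  => ( z + 2 ) == 13
stmt 4: z := x * y  -- replace 1 occurrence(s) of z with (x * y)
  => ( ( x * y ) + 2 ) == 13
stmt 3: x := x + 9  -- replace 1 occurrence(s) of x with (x + 9)
  => ( ( ( x + 9 ) * y ) + 2 ) == 13
stmt 2: y := 9 * z  -- replace 1 occurrence(s) of y with (9 * z)
  => ( ( ( x + 9 ) * ( 9 * z ) ) + 2 ) == 13
stmt 1: z := y + z  -- replace 1 occurrence(s) of z with (y + z)
  => ( ( ( x + 9 ) * ( 9 * ( y + z ) ) ) + 2 ) == 13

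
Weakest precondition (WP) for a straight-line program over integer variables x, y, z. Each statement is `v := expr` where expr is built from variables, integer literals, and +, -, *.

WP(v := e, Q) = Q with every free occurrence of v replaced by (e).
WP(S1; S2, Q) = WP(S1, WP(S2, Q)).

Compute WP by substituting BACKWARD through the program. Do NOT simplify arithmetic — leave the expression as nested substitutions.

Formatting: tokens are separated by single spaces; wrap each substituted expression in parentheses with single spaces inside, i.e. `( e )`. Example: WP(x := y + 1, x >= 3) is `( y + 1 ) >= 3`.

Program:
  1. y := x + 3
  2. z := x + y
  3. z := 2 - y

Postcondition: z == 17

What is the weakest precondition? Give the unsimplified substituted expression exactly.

Answer: ( 2 - ( x + 3 ) ) == 17

Derivation:
post: z == 17
stmt 3: z := 2 - y  -- replace 1 occurrence(s) of z with (2 - y)
  => ( 2 - y ) == 17
stmt 2: z := x + y  -- replace 0 occurrence(s) of z with (x + y)
  => ( 2 - y ) == 17
stmt 1: y := x + 3  -- replace 1 occurrence(s) of y with (x + 3)
  => ( 2 - ( x + 3 ) ) == 17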